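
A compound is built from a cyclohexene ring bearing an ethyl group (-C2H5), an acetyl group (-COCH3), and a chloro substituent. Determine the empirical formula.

Atom tally by fragment:
  cyclohexene ring core → C:6 H:10
  (− 3 ring H displaced by substituents)
  + C2H5 → C:2 H:5
  + COCH3 → C:2 H:3 O:1
  + Cl → Cl:1
Element totals:
  C: 10
  H: 15
  Cl: 1
  O: 1
Molecular formula: C10H15ClO.
gcd of subscripts (10, 1, 15, 1) = 1, so the empirical formula equals the molecular formula.

C10H15ClO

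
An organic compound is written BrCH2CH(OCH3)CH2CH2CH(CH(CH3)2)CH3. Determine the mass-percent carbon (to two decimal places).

Atom tally by fragment:
  BrCH2 → C:1 H:2 Br:1
  CH(OCH3) → C:2 H:4 O:1
  CH2 → C:1 H:2
  CH2 → C:1 H:2
  CH(CH(CH3)2) → C:4 H:8
  CH3 → C:1 H:3
Element totals:
  C: 10
  H: 21
  Br: 1
  O: 1
Molecular formula: C10H21BrO.
Molar mass = 237.181 g/mol.
Mass from C: 10 × 12.011 = 120.110 g/mol.
%C = 120.110 / 237.181 × 100 = 50.64%.

50.64%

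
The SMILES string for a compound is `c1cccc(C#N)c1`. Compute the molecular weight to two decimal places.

103.12 g/mol

Atom tally by fragment:
  benzene ring core → C:6 H:6
  (− 1 ring H displaced by substituents)
  + CN → C:1 N:1
Element totals:
  C: 7
  H: 5
  N: 1
Molecular formula: C7H5N.
  M = 7(12.011) + 5(1.008) + 14.007
    = 84.077 + 5.040 + 14.007 = 103.124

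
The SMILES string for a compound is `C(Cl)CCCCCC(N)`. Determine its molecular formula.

Atom tally by fragment:
  ClCH2 → C:1 H:2 Cl:1
  CH2 → C:1 H:2
  CH2 → C:1 H:2
  CH2 → C:1 H:2
  CH2 → C:1 H:2
  CH2 → C:1 H:2
  CH2NH2 → C:1 H:4 N:1
Element totals:
  C: 7
  H: 16
  Cl: 1
  N: 1

C7H16ClN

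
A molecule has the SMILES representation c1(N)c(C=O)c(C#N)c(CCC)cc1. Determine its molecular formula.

C11H12N2O

Atom tally by fragment:
  benzene ring core → C:6 H:6
  (− 4 ring H displaced by substituents)
  + NH2 → N:1 H:2
  + CHO → C:1 H:1 O:1
  + CN → C:1 N:1
  + CH2CH2CH3 → C:3 H:7
Element totals:
  C: 11
  H: 12
  N: 2
  O: 1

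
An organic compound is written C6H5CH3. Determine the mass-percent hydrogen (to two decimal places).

8.75%

Element totals:
  C: 7
  H: 8
Molecular formula: C7H8.
Molar mass = 92.141 g/mol.
Mass from H: 8 × 1.008 = 8.064 g/mol.
%H = 8.064 / 92.141 × 100 = 8.75%.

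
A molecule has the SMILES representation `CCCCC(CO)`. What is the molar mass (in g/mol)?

102.18 g/mol

Atom tally by fragment:
  CH3 → C:1 H:3
  CH2 → C:1 H:2
  CH2 → C:1 H:2
  CH2 → C:1 H:2
  CH2CH2OH → C:2 H:5 O:1
Element totals:
  C: 6
  H: 14
  O: 1
Molecular formula: C6H14O.
  M = 6(12.011) + 14(1.008) + 15.999
    = 72.066 + 14.112 + 15.999 = 102.177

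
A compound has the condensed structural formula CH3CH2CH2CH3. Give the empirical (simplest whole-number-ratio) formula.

Atom tally by fragment:
  CH3 → C:1 H:3
  CH2 → C:1 H:2
  CH2 → C:1 H:2
  CH3 → C:1 H:3
Element totals:
  C: 4
  H: 10
Molecular formula: C4H10.
gcd of subscripts = 2; dividing each by 2:
  C: 4/2 = 2
  H: 10/2 = 5

C2H5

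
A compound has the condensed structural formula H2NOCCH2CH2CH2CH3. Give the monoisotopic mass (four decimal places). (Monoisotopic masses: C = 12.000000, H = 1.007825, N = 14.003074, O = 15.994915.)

Element totals:
  C: 5
  H: 11
  N: 1
  O: 1
Molecular formula: C5H11NO.
  M = 5(12.0) + 11(1.007825) + 14.003074 + 15.994915
    = 60.000000 + 11.086075 + 14.003074 + 15.994915 = 101.084064

101.0841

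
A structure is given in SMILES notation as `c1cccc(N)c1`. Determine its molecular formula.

C6H7N

Atom tally by fragment:
  benzene ring core → C:6 H:6
  (− 1 ring H displaced by substituents)
  + NH2 → N:1 H:2
Element totals:
  C: 6
  H: 7
  N: 1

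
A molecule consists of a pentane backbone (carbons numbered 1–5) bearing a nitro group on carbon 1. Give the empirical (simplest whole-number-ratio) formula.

C5H11NO2

Atom tally by fragment:
  O2NCH2 → C:1 H:2 N:1 O:2
  CH2 → C:1 H:2
  CH2 → C:1 H:2
  CH2 → C:1 H:2
  CH3 → C:1 H:3
Element totals:
  C: 5
  H: 11
  N: 1
  O: 2
Molecular formula: C5H11NO2.
gcd of subscripts (5, 11, 1, 2) = 1, so the empirical formula equals the molecular formula.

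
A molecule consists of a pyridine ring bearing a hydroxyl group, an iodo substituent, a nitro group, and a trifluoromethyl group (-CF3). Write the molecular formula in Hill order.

C6H2F3IN2O3

Atom tally by fragment:
  pyridine ring core → C:5 H:5 N:1
  (− 4 ring H displaced by substituents)
  + OH → O:1 H:1
  + I → I:1
  + NO2 → N:1 O:2
  + CF3 → C:1 F:3
Element totals:
  C: 6
  H: 2
  F: 3
  I: 1
  N: 2
  O: 3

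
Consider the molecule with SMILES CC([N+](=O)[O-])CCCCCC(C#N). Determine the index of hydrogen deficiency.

3

Atom tally by fragment:
  CH3 → C:1 H:3
  CH(NO2) → C:1 H:1 N:1 O:2
  CH2 → C:1 H:2
  CH2 → C:1 H:2
  CH2 → C:1 H:2
  CH2 → C:1 H:2
  CH2 → C:1 H:2
  CH2CN → C:2 H:2 N:1
Element totals:
  C: 9
  H: 16
  N: 2
  O: 2
Molecular formula: C9H16N2O2.
DoU = (2C + 2 + N − H − X) / 2 = (2·9 + 2 + 2 − 16 − 0) / 2 = 3.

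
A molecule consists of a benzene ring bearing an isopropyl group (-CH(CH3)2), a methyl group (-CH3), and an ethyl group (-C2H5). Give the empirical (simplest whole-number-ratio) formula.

Atom tally by fragment:
  benzene ring core → C:6 H:6
  (− 3 ring H displaced by substituents)
  + CH(CH3)2 → C:3 H:7
  + CH3 → C:1 H:3
  + C2H5 → C:2 H:5
Element totals:
  C: 12
  H: 18
Molecular formula: C12H18.
gcd of subscripts = 6; dividing each by 6:
  C: 12/6 = 2
  H: 18/6 = 3

C2H3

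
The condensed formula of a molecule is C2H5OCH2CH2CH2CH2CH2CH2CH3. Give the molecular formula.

C9H20O

Atom tally by fragment:
  C2H5OCH2 → C:3 H:7 O:1
  CH2 → C:1 H:2
  CH2 → C:1 H:2
  CH2 → C:1 H:2
  CH2 → C:1 H:2
  CH2 → C:1 H:2
  CH3 → C:1 H:3
Element totals:
  C: 9
  H: 20
  O: 1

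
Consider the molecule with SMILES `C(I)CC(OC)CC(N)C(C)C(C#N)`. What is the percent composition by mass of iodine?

Atom tally by fragment:
  ICH2 → C:1 H:2 I:1
  CH2 → C:1 H:2
  CH(OCH3) → C:2 H:4 O:1
  CH2 → C:1 H:2
  CH(NH2) → C:1 H:3 N:1
  CH(CH3) → C:2 H:4
  CH2CN → C:2 H:2 N:1
Element totals:
  C: 10
  H: 19
  I: 1
  N: 2
  O: 1
Molecular formula: C10H19IN2O.
Molar mass = 310.179 g/mol.
Mass from I: 1 × 126.904 = 126.904 g/mol.
%I = 126.904 / 310.179 × 100 = 40.91%.

40.91%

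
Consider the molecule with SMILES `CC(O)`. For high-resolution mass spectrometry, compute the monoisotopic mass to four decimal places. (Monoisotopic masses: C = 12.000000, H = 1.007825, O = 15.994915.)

Atom tally by fragment:
  CH3 → C:1 H:3
  CH2OH → C:1 H:3 O:1
Element totals:
  C: 2
  H: 6
  O: 1
Molecular formula: C2H6O.
  M = 2(12.0) + 6(1.007825) + 15.994915
    = 24.000000 + 6.046950 + 15.994915 = 46.041865

46.0419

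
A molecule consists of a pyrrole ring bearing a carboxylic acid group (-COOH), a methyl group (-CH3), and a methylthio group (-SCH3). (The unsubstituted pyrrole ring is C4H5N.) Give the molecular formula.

C7H9NO2S

Atom tally by fragment:
  pyrrole ring core → C:4 H:5 N:1
  (− 3 ring H displaced by substituents)
  + COOH → C:1 H:1 O:2
  + CH3 → C:1 H:3
  + SCH3 → C:1 H:3 S:1
Element totals:
  C: 7
  H: 9
  N: 1
  O: 2
  S: 1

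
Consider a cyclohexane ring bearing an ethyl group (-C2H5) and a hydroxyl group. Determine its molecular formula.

Atom tally by fragment:
  cyclohexane ring core → C:6 H:12
  (− 2 ring H displaced by substituents)
  + C2H5 → C:2 H:5
  + OH → O:1 H:1
Element totals:
  C: 8
  H: 16
  O: 1

C8H16O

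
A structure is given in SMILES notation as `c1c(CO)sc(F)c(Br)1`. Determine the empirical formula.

Atom tally by fragment:
  thiophene ring core → C:4 H:4 S:1
  (− 3 ring H displaced by substituents)
  + CH2OH → C:1 H:3 O:1
  + F → F:1
  + Br → Br:1
Element totals:
  C: 5
  H: 4
  Br: 1
  F: 1
  O: 1
  S: 1
Molecular formula: C5H4BrFOS.
gcd of subscripts (1, 5, 1, 4, 1, 1) = 1, so the empirical formula equals the molecular formula.

C5H4BrFOS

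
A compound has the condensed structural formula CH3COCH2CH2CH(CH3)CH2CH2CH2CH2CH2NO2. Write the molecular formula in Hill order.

C11H21NO3

Element totals:
  C: 11
  H: 21
  N: 1
  O: 3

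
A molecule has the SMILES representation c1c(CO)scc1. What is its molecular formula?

Atom tally by fragment:
  thiophene ring core → C:4 H:4 S:1
  (− 1 ring H displaced by substituents)
  + CH2OH → C:1 H:3 O:1
Element totals:
  C: 5
  H: 6
  O: 1
  S: 1

C5H6OS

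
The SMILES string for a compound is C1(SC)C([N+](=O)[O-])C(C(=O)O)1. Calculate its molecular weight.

177.17 g/mol

Atom tally by fragment:
  cyclopropane ring core → C:3 H:6
  (− 3 ring H displaced by substituents)
  + SCH3 → C:1 H:3 S:1
  + NO2 → N:1 O:2
  + COOH → C:1 H:1 O:2
Element totals:
  C: 5
  H: 7
  N: 1
  O: 4
  S: 1
Molecular formula: C5H7NO4S.
  M = 5(12.011) + 7(1.008) + 14.007 + 4(15.999) + 32.06
    = 60.055 + 7.056 + 14.007 + 63.996 + 32.060 = 177.174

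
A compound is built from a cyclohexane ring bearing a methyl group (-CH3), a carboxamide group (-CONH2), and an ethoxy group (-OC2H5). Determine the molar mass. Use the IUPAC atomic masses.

Atom tally by fragment:
  cyclohexane ring core → C:6 H:12
  (− 3 ring H displaced by substituents)
  + CH3 → C:1 H:3
  + CONH2 → C:1 H:2 O:1 N:1
  + OC2H5 → C:2 H:5 O:1
Element totals:
  C: 10
  H: 19
  N: 1
  O: 2
Molecular formula: C10H19NO2.
  M = 10(12.011) + 19(1.008) + 14.007 + 2(15.999)
    = 120.110 + 19.152 + 14.007 + 31.998 = 185.267

185.27 g/mol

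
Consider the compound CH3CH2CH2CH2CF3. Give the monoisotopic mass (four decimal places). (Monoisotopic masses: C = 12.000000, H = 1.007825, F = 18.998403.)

Atom tally by fragment:
  CH3 → C:1 H:3
  CH2 → C:1 H:2
  CH2 → C:1 H:2
  CH2CF3 → C:2 H:2 F:3
Element totals:
  C: 5
  H: 9
  F: 3
Molecular formula: C5H9F3.
  M = 5(12.0) + 9(1.007825) + 3(18.998403)
    = 60.000000 + 9.070425 + 56.995209 = 126.065634

126.0656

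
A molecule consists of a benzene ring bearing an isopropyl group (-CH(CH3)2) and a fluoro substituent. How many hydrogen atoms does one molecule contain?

11

Atom tally by fragment:
  benzene ring core → C:6 H:6
  (− 2 ring H displaced by substituents)
  + CH(CH3)2 → C:3 H:7
  + F → F:1
Element totals:
  C: 9
  H: 11
  F: 1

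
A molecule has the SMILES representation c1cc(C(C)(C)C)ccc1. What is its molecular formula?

Atom tally by fragment:
  benzene ring core → C:6 H:6
  (− 1 ring H displaced by substituents)
  + C(CH3)3 → C:4 H:9
Element totals:
  C: 10
  H: 14

C10H14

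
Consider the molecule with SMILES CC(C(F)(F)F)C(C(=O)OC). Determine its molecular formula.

C6H9F3O2

Atom tally by fragment:
  CH3 → C:1 H:3
  CH(CF3) → C:2 H:1 F:3
  CH2COOCH3 → C:3 H:5 O:2
Element totals:
  C: 6
  H: 9
  F: 3
  O: 2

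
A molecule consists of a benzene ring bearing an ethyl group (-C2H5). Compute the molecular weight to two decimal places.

106.17 g/mol

Atom tally by fragment:
  benzene ring core → C:6 H:6
  (− 1 ring H displaced by substituents)
  + C2H5 → C:2 H:5
Element totals:
  C: 8
  H: 10
Molecular formula: C8H10.
  M = 8(12.011) + 10(1.008)
    = 96.088 + 10.080 = 106.168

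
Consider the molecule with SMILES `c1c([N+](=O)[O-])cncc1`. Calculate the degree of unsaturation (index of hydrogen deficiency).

Atom tally by fragment:
  pyridine ring core → C:5 H:5 N:1
  (− 1 ring H displaced by substituents)
  + NO2 → N:1 O:2
Element totals:
  C: 5
  H: 4
  N: 2
  O: 2
Molecular formula: C5H4N2O2.
DoU = (2C + 2 + N − H − X) / 2 = (2·5 + 2 + 2 − 4 − 0) / 2 = 5.

5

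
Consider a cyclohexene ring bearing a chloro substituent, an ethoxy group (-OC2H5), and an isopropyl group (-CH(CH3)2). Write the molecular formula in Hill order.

Atom tally by fragment:
  cyclohexene ring core → C:6 H:10
  (− 3 ring H displaced by substituents)
  + Cl → Cl:1
  + OC2H5 → C:2 H:5 O:1
  + CH(CH3)2 → C:3 H:7
Element totals:
  C: 11
  H: 19
  Cl: 1
  O: 1

C11H19ClO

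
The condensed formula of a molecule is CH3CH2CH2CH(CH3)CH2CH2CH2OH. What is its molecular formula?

Element totals:
  C: 8
  H: 18
  O: 1

C8H18O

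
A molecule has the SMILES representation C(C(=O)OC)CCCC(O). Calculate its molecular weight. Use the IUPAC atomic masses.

Atom tally by fragment:
  CH3OOCCH2 → C:3 H:5 O:2
  CH2 → C:1 H:2
  CH2 → C:1 H:2
  CH2 → C:1 H:2
  CH2OH → C:1 H:3 O:1
Element totals:
  C: 7
  H: 14
  O: 3
Molecular formula: C7H14O3.
  M = 7(12.011) + 14(1.008) + 3(15.999)
    = 84.077 + 14.112 + 47.997 = 146.186

146.19 g/mol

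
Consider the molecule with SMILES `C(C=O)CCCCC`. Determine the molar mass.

114.19 g/mol

Atom tally by fragment:
  OHCCH2 → C:2 H:3 O:1
  CH2 → C:1 H:2
  CH2 → C:1 H:2
  CH2 → C:1 H:2
  CH2 → C:1 H:2
  CH3 → C:1 H:3
Element totals:
  C: 7
  H: 14
  O: 1
Molecular formula: C7H14O.
  M = 7(12.011) + 14(1.008) + 15.999
    = 84.077 + 14.112 + 15.999 = 114.188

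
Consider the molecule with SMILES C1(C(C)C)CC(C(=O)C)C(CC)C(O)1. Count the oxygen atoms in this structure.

2

Atom tally by fragment:
  cyclopentane ring core → C:5 H:10
  (− 4 ring H displaced by substituents)
  + CH(CH3)2 → C:3 H:7
  + COCH3 → C:2 H:3 O:1
  + C2H5 → C:2 H:5
  + OH → O:1 H:1
Element totals:
  C: 12
  H: 22
  O: 2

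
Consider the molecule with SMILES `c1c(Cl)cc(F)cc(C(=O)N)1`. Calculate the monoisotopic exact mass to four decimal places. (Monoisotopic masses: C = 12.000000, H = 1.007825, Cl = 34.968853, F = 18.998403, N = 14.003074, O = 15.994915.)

173.0044

Atom tally by fragment:
  benzene ring core → C:6 H:6
  (− 3 ring H displaced by substituents)
  + Cl → Cl:1
  + F → F:1
  + CONH2 → C:1 H:2 O:1 N:1
Element totals:
  C: 7
  H: 5
  Cl: 1
  F: 1
  N: 1
  O: 1
Molecular formula: C7H5ClFNO.
  M = 7(12.0) + 5(1.007825) + 34.968853 + 18.998403 + 14.003074 + 15.994915
    = 84.000000 + 5.039125 + 34.968853 + 18.998403 + 14.003074 + 15.994915 = 173.004370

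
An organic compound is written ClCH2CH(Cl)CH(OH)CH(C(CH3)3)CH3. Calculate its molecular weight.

213.14 g/mol

Atom tally by fragment:
  ClCH2 → C:1 H:2 Cl:1
  CH(Cl) → C:1 H:1 Cl:1
  CH(OH) → C:1 H:2 O:1
  CH(C(CH3)3) → C:5 H:10
  CH3 → C:1 H:3
Element totals:
  C: 9
  H: 18
  Cl: 2
  O: 1
Molecular formula: C9H18Cl2O.
  M = 9(12.011) + 18(1.008) + 2(35.45) + 15.999
    = 108.099 + 18.144 + 70.900 + 15.999 = 213.142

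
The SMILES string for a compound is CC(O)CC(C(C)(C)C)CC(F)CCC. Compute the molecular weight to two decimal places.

Atom tally by fragment:
  CH3 → C:1 H:3
  CH(OH) → C:1 H:2 O:1
  CH2 → C:1 H:2
  CH(C(CH3)3) → C:5 H:10
  CH2 → C:1 H:2
  CH(F) → C:1 H:1 F:1
  CH2 → C:1 H:2
  CH2 → C:1 H:2
  CH3 → C:1 H:3
Element totals:
  C: 13
  H: 27
  F: 1
  O: 1
Molecular formula: C13H27FO.
  M = 13(12.011) + 27(1.008) + 18.998 + 15.999
    = 156.143 + 27.216 + 18.998 + 15.999 = 218.356

218.36 g/mol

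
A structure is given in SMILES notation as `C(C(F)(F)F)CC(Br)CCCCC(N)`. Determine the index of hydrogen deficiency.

Atom tally by fragment:
  F3CCH2 → C:2 H:2 F:3
  CH2 → C:1 H:2
  CH(Br) → C:1 H:1 Br:1
  CH2 → C:1 H:2
  CH2 → C:1 H:2
  CH2 → C:1 H:2
  CH2 → C:1 H:2
  CH2NH2 → C:1 H:4 N:1
Element totals:
  C: 9
  H: 17
  Br: 1
  F: 3
  N: 1
Molecular formula: C9H17BrF3N.
DoU = (2C + 2 + N − H − X) / 2 = (2·9 + 2 + 1 − 17 − 4) / 2 = 0.

0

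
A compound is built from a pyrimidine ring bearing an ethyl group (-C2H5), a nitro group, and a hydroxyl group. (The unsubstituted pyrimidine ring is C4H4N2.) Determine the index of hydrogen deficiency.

Atom tally by fragment:
  pyrimidine ring core → C:4 H:4 N:2
  (− 3 ring H displaced by substituents)
  + C2H5 → C:2 H:5
  + NO2 → N:1 O:2
  + OH → O:1 H:1
Element totals:
  C: 6
  H: 7
  N: 3
  O: 3
Molecular formula: C6H7N3O3.
DoU = (2C + 2 + N − H − X) / 2 = (2·6 + 2 + 3 − 7 − 0) / 2 = 5.

5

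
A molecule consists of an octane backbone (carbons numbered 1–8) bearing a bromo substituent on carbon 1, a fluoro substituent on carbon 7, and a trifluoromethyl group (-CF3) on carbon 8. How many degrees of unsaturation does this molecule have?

Atom tally by fragment:
  BrCH2 → C:1 H:2 Br:1
  CH2 → C:1 H:2
  CH2 → C:1 H:2
  CH2 → C:1 H:2
  CH2 → C:1 H:2
  CH2 → C:1 H:2
  CH(F) → C:1 H:1 F:1
  CH2CF3 → C:2 H:2 F:3
Element totals:
  C: 9
  H: 15
  Br: 1
  F: 4
Molecular formula: C9H15BrF4.
DoU = (2C + 2 + N − H − X) / 2 = (2·9 + 2 + 0 − 15 − 5) / 2 = 0.

0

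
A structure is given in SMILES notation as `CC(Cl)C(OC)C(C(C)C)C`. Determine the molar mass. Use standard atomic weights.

Atom tally by fragment:
  CH3 → C:1 H:3
  CH(Cl) → C:1 H:1 Cl:1
  CH(OCH3) → C:2 H:4 O:1
  CH(CH(CH3)2) → C:4 H:8
  CH3 → C:1 H:3
Element totals:
  C: 9
  H: 19
  Cl: 1
  O: 1
Molecular formula: C9H19ClO.
  M = 9(12.011) + 19(1.008) + 35.45 + 15.999
    = 108.099 + 19.152 + 35.450 + 15.999 = 178.700

178.70 g/mol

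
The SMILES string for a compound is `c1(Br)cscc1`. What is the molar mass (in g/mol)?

163.03 g/mol

Atom tally by fragment:
  thiophene ring core → C:4 H:4 S:1
  (− 1 ring H displaced by substituents)
  + Br → Br:1
Element totals:
  C: 4
  H: 3
  Br: 1
  S: 1
Molecular formula: C4H3BrS.
  M = 4(12.011) + 3(1.008) + 79.904 + 32.06
    = 48.044 + 3.024 + 79.904 + 32.060 = 163.032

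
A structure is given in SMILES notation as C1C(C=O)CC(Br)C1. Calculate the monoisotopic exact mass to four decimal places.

175.9837

Atom tally by fragment:
  cyclopentane ring core → C:5 H:10
  (− 2 ring H displaced by substituents)
  + CHO → C:1 H:1 O:1
  + Br → Br:1
Element totals:
  C: 6
  H: 9
  Br: 1
  O: 1
Molecular formula: C6H9BrO.
  M = 6(12.0) + 9(1.007825) + 78.918338 + 15.994915
    = 72.000000 + 9.070425 + 78.918338 + 15.994915 = 175.983678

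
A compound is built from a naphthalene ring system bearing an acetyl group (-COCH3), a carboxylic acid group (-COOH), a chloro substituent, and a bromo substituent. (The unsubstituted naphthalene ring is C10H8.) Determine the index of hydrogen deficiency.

Atom tally by fragment:
  naphthalene ring system core → C:10 H:8
  (− 4 ring H displaced by substituents)
  + COCH3 → C:2 H:3 O:1
  + COOH → C:1 H:1 O:2
  + Cl → Cl:1
  + Br → Br:1
Element totals:
  C: 13
  H: 8
  Br: 1
  Cl: 1
  O: 3
Molecular formula: C13H8BrClO3.
DoU = (2C + 2 + N − H − X) / 2 = (2·13 + 2 + 0 − 8 − 2) / 2 = 9.

9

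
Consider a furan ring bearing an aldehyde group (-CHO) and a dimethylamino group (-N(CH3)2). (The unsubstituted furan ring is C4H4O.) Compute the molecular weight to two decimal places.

Atom tally by fragment:
  furan ring core → C:4 H:4 O:1
  (− 2 ring H displaced by substituents)
  + CHO → C:1 H:1 O:1
  + N(CH3)2 → N:1 C:2 H:6
Element totals:
  C: 7
  H: 9
  N: 1
  O: 2
Molecular formula: C7H9NO2.
  M = 7(12.011) + 9(1.008) + 14.007 + 2(15.999)
    = 84.077 + 9.072 + 14.007 + 31.998 = 139.154

139.15 g/mol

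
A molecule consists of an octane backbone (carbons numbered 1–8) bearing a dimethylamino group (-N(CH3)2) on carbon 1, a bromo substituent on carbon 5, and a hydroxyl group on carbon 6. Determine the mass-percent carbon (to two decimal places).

47.63%

Atom tally by fragment:
  (CH3)2NCH2 → C:3 H:8 N:1
  CH2 → C:1 H:2
  CH2 → C:1 H:2
  CH2 → C:1 H:2
  CH(Br) → C:1 H:1 Br:1
  CH(OH) → C:1 H:2 O:1
  CH2 → C:1 H:2
  CH3 → C:1 H:3
Element totals:
  C: 10
  H: 22
  Br: 1
  N: 1
  O: 1
Molecular formula: C10H22BrNO.
Molar mass = 252.196 g/mol.
Mass from C: 10 × 12.011 = 120.110 g/mol.
%C = 120.110 / 252.196 × 100 = 47.63%.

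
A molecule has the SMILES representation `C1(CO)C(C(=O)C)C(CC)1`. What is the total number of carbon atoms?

Atom tally by fragment:
  cyclopropane ring core → C:3 H:6
  (− 3 ring H displaced by substituents)
  + CH2OH → C:1 H:3 O:1
  + COCH3 → C:2 H:3 O:1
  + C2H5 → C:2 H:5
Element totals:
  C: 8
  H: 14
  O: 2

8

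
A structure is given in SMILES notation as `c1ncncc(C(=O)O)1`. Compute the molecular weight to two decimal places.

Atom tally by fragment:
  pyrimidine ring core → C:4 H:4 N:2
  (− 1 ring H displaced by substituents)
  + COOH → C:1 H:1 O:2
Element totals:
  C: 5
  H: 4
  N: 2
  O: 2
Molecular formula: C5H4N2O2.
  M = 5(12.011) + 4(1.008) + 2(14.007) + 2(15.999)
    = 60.055 + 4.032 + 28.014 + 31.998 = 124.099

124.10 g/mol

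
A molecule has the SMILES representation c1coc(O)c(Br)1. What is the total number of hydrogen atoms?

Atom tally by fragment:
  furan ring core → C:4 H:4 O:1
  (− 2 ring H displaced by substituents)
  + OH → O:1 H:1
  + Br → Br:1
Element totals:
  C: 4
  H: 3
  Br: 1
  O: 2

3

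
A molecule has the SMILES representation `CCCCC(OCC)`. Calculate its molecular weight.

116.20 g/mol

Atom tally by fragment:
  CH3 → C:1 H:3
  CH2 → C:1 H:2
  CH2 → C:1 H:2
  CH2 → C:1 H:2
  CH2OC2H5 → C:3 H:7 O:1
Element totals:
  C: 7
  H: 16
  O: 1
Molecular formula: C7H16O.
  M = 7(12.011) + 16(1.008) + 15.999
    = 84.077 + 16.128 + 15.999 = 116.204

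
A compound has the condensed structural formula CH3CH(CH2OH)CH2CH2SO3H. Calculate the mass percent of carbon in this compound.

Element totals:
  C: 5
  H: 12
  O: 4
  S: 1
Molecular formula: C5H12O4S.
Molar mass = 168.207 g/mol.
Mass from C: 5 × 12.011 = 60.055 g/mol.
%C = 60.055 / 168.207 × 100 = 35.70%.

35.70%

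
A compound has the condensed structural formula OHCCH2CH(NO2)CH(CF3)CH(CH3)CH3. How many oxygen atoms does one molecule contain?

Atom tally by fragment:
  OHCCH2 → C:2 H:3 O:1
  CH(NO2) → C:1 H:1 N:1 O:2
  CH(CF3) → C:2 H:1 F:3
  CH(CH3) → C:2 H:4
  CH3 → C:1 H:3
Element totals:
  C: 8
  H: 12
  F: 3
  N: 1
  O: 3

3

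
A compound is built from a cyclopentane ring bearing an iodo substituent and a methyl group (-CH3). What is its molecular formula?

Atom tally by fragment:
  cyclopentane ring core → C:5 H:10
  (− 2 ring H displaced by substituents)
  + I → I:1
  + CH3 → C:1 H:3
Element totals:
  C: 6
  H: 11
  I: 1

C6H11I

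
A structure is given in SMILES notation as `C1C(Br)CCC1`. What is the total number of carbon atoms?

Atom tally by fragment:
  cyclopentane ring core → C:5 H:10
  (− 1 ring H displaced by substituents)
  + Br → Br:1
Element totals:
  C: 5
  H: 9
  Br: 1

5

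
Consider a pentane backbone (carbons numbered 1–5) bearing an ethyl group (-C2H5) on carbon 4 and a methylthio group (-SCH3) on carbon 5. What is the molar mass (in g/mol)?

146.29 g/mol

Atom tally by fragment:
  CH3 → C:1 H:3
  CH2 → C:1 H:2
  CH2 → C:1 H:2
  CH(C2H5) → C:3 H:6
  CH2SCH3 → C:2 H:5 S:1
Element totals:
  C: 8
  H: 18
  S: 1
Molecular formula: C8H18S.
  M = 8(12.011) + 18(1.008) + 32.06
    = 96.088 + 18.144 + 32.060 = 146.292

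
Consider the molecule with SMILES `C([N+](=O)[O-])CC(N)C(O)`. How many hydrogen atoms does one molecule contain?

10

Atom tally by fragment:
  O2NCH2 → C:1 H:2 N:1 O:2
  CH2 → C:1 H:2
  CH(NH2) → C:1 H:3 N:1
  CH2OH → C:1 H:3 O:1
Element totals:
  C: 4
  H: 10
  N: 2
  O: 3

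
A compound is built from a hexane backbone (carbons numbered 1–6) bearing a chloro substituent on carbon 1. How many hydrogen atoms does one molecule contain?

13

Atom tally by fragment:
  ClCH2 → C:1 H:2 Cl:1
  CH2 → C:1 H:2
  CH2 → C:1 H:2
  CH2 → C:1 H:2
  CH2 → C:1 H:2
  CH3 → C:1 H:3
Element totals:
  C: 6
  H: 13
  Cl: 1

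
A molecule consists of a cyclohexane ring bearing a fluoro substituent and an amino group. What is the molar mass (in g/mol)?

117.17 g/mol

Atom tally by fragment:
  cyclohexane ring core → C:6 H:12
  (− 2 ring H displaced by substituents)
  + F → F:1
  + NH2 → N:1 H:2
Element totals:
  C: 6
  H: 12
  F: 1
  N: 1
Molecular formula: C6H12FN.
  M = 6(12.011) + 12(1.008) + 18.998 + 14.007
    = 72.066 + 12.096 + 18.998 + 14.007 = 117.167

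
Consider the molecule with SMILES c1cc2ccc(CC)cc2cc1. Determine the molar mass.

Atom tally by fragment:
  naphthalene ring system core → C:10 H:8
  (− 1 ring H displaced by substituents)
  + C2H5 → C:2 H:5
Element totals:
  C: 12
  H: 12
Molecular formula: C12H12.
  M = 12(12.011) + 12(1.008)
    = 144.132 + 12.096 = 156.228

156.23 g/mol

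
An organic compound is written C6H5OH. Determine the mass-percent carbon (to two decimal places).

Element totals:
  C: 6
  H: 6
  O: 1
Molecular formula: C6H6O.
Molar mass = 94.113 g/mol.
Mass from C: 6 × 12.011 = 72.066 g/mol.
%C = 72.066 / 94.113 × 100 = 76.57%.

76.57%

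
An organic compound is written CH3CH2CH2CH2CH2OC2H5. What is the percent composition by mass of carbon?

72.35%

Element totals:
  C: 7
  H: 16
  O: 1
Molecular formula: C7H16O.
Molar mass = 116.204 g/mol.
Mass from C: 7 × 12.011 = 84.077 g/mol.
%C = 84.077 / 116.204 × 100 = 72.35%.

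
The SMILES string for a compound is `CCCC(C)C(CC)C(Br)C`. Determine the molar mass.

Atom tally by fragment:
  CH3 → C:1 H:3
  CH2 → C:1 H:2
  CH2 → C:1 H:2
  CH(CH3) → C:2 H:4
  CH(C2H5) → C:3 H:6
  CH(Br) → C:1 H:1 Br:1
  CH3 → C:1 H:3
Element totals:
  C: 10
  H: 21
  Br: 1
Molecular formula: C10H21Br.
  M = 10(12.011) + 21(1.008) + 79.904
    = 120.110 + 21.168 + 79.904 = 221.182

221.18 g/mol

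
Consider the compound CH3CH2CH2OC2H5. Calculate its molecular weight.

88.15 g/mol

Atom tally by fragment:
  CH3 → C:1 H:3
  CH2 → C:1 H:2
  CH2OC2H5 → C:3 H:7 O:1
Element totals:
  C: 5
  H: 12
  O: 1
Molecular formula: C5H12O.
  M = 5(12.011) + 12(1.008) + 15.999
    = 60.055 + 12.096 + 15.999 = 88.150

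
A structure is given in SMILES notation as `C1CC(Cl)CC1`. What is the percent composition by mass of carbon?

Atom tally by fragment:
  cyclopentane ring core → C:5 H:10
  (− 1 ring H displaced by substituents)
  + Cl → Cl:1
Element totals:
  C: 5
  H: 9
  Cl: 1
Molecular formula: C5H9Cl.
Molar mass = 104.577 g/mol.
Mass from C: 5 × 12.011 = 60.055 g/mol.
%C = 60.055 / 104.577 × 100 = 57.43%.

57.43%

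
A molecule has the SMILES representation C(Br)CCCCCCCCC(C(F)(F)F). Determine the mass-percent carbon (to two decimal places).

Atom tally by fragment:
  BrCH2 → C:1 H:2 Br:1
  CH2 → C:1 H:2
  CH2 → C:1 H:2
  CH2 → C:1 H:2
  CH2 → C:1 H:2
  CH2 → C:1 H:2
  CH2 → C:1 H:2
  CH2 → C:1 H:2
  CH2 → C:1 H:2
  CH2CF3 → C:2 H:2 F:3
Element totals:
  C: 11
  H: 20
  Br: 1
  F: 3
Molecular formula: C11H20BrF3.
Molar mass = 289.179 g/mol.
Mass from C: 11 × 12.011 = 132.121 g/mol.
%C = 132.121 / 289.179 × 100 = 45.69%.

45.69%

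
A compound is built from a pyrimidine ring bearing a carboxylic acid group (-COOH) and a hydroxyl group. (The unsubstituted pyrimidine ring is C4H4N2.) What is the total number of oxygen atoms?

3

Atom tally by fragment:
  pyrimidine ring core → C:4 H:4 N:2
  (− 2 ring H displaced by substituents)
  + COOH → C:1 H:1 O:2
  + OH → O:1 H:1
Element totals:
  C: 5
  H: 4
  N: 2
  O: 3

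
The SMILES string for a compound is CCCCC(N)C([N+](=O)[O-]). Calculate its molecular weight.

Atom tally by fragment:
  CH3 → C:1 H:3
  CH2 → C:1 H:2
  CH2 → C:1 H:2
  CH2 → C:1 H:2
  CH(NH2) → C:1 H:3 N:1
  CH2NO2 → C:1 H:2 N:1 O:2
Element totals:
  C: 6
  H: 14
  N: 2
  O: 2
Molecular formula: C6H14N2O2.
  M = 6(12.011) + 14(1.008) + 2(14.007) + 2(15.999)
    = 72.066 + 14.112 + 28.014 + 31.998 = 146.190

146.19 g/mol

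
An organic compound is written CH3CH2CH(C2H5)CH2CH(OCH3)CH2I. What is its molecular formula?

C9H19IO

Atom tally by fragment:
  CH3 → C:1 H:3
  CH2 → C:1 H:2
  CH(C2H5) → C:3 H:6
  CH2 → C:1 H:2
  CH(OCH3) → C:2 H:4 O:1
  CH2I → C:1 H:2 I:1
Element totals:
  C: 9
  H: 19
  I: 1
  O: 1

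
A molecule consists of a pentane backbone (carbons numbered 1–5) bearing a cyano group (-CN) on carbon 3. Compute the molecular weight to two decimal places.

Atom tally by fragment:
  CH3 → C:1 H:3
  CH2 → C:1 H:2
  CH(CN) → C:2 H:1 N:1
  CH2 → C:1 H:2
  CH3 → C:1 H:3
Element totals:
  C: 6
  H: 11
  N: 1
Molecular formula: C6H11N.
  M = 6(12.011) + 11(1.008) + 14.007
    = 72.066 + 11.088 + 14.007 = 97.161

97.16 g/mol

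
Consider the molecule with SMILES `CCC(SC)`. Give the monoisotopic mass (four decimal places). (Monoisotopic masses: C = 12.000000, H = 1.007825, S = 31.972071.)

90.0503

Atom tally by fragment:
  CH3 → C:1 H:3
  CH2 → C:1 H:2
  CH2SCH3 → C:2 H:5 S:1
Element totals:
  C: 4
  H: 10
  S: 1
Molecular formula: C4H10S.
  M = 4(12.0) + 10(1.007825) + 31.972071
    = 48.000000 + 10.078250 + 31.972071 = 90.050321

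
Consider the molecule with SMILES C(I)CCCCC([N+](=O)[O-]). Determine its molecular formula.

Atom tally by fragment:
  ICH2 → C:1 H:2 I:1
  CH2 → C:1 H:2
  CH2 → C:1 H:2
  CH2 → C:1 H:2
  CH2 → C:1 H:2
  CH2NO2 → C:1 H:2 N:1 O:2
Element totals:
  C: 6
  H: 12
  I: 1
  N: 1
  O: 2

C6H12INO2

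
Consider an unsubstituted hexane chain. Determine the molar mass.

Atom tally by fragment:
  CH3 → C:1 H:3
  CH2 → C:1 H:2
  CH2 → C:1 H:2
  CH2 → C:1 H:2
  CH2 → C:1 H:2
  CH3 → C:1 H:3
Element totals:
  C: 6
  H: 14
Molecular formula: C6H14.
  M = 6(12.011) + 14(1.008)
    = 72.066 + 14.112 = 86.178

86.18 g/mol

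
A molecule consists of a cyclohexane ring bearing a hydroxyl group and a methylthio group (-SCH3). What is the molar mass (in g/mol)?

Atom tally by fragment:
  cyclohexane ring core → C:6 H:12
  (− 2 ring H displaced by substituents)
  + OH → O:1 H:1
  + SCH3 → C:1 H:3 S:1
Element totals:
  C: 7
  H: 14
  O: 1
  S: 1
Molecular formula: C7H14OS.
  M = 7(12.011) + 14(1.008) + 15.999 + 32.06
    = 84.077 + 14.112 + 15.999 + 32.060 = 146.248

146.25 g/mol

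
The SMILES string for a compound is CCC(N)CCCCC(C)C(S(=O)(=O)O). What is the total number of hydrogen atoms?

Atom tally by fragment:
  CH3 → C:1 H:3
  CH2 → C:1 H:2
  CH(NH2) → C:1 H:3 N:1
  CH2 → C:1 H:2
  CH2 → C:1 H:2
  CH2 → C:1 H:2
  CH2 → C:1 H:2
  CH(CH3) → C:2 H:4
  CH2SO3H → C:1 H:3 S:1 O:3
Element totals:
  C: 10
  H: 23
  N: 1
  O: 3
  S: 1

23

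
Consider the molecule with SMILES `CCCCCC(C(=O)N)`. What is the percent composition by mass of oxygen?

Atom tally by fragment:
  CH3 → C:1 H:3
  CH2 → C:1 H:2
  CH2 → C:1 H:2
  CH2 → C:1 H:2
  CH2 → C:1 H:2
  CH2CONH2 → C:2 H:4 O:1 N:1
Element totals:
  C: 7
  H: 15
  N: 1
  O: 1
Molecular formula: C7H15NO.
Molar mass = 129.203 g/mol.
Mass from O: 1 × 15.999 = 15.999 g/mol.
%O = 15.999 / 129.203 × 100 = 12.38%.

12.38%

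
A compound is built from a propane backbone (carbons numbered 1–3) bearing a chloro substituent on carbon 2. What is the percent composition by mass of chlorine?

45.14%

Atom tally by fragment:
  CH3 → C:1 H:3
  CH(Cl) → C:1 H:1 Cl:1
  CH3 → C:1 H:3
Element totals:
  C: 3
  H: 7
  Cl: 1
Molecular formula: C3H7Cl.
Molar mass = 78.539 g/mol.
Mass from Cl: 1 × 35.45 = 35.450 g/mol.
%Cl = 35.450 / 78.539 × 100 = 45.14%.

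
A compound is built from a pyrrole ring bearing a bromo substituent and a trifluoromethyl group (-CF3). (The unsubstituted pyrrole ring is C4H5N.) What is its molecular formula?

C5H3BrF3N

Atom tally by fragment:
  pyrrole ring core → C:4 H:5 N:1
  (− 2 ring H displaced by substituents)
  + Br → Br:1
  + CF3 → C:1 F:3
Element totals:
  C: 5
  H: 3
  Br: 1
  F: 3
  N: 1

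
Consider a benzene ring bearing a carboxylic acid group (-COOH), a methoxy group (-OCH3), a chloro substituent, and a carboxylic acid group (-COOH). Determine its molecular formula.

Atom tally by fragment:
  benzene ring core → C:6 H:6
  (− 4 ring H displaced by substituents)
  + COOH → C:1 H:1 O:2
  + OCH3 → C:1 H:3 O:1
  + Cl → Cl:1
  + COOH → C:1 H:1 O:2
Element totals:
  C: 9
  H: 7
  Cl: 1
  O: 5

C9H7ClO5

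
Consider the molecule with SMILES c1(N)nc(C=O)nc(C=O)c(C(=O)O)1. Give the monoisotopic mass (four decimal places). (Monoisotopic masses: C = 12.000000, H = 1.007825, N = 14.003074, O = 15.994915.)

195.0280

Atom tally by fragment:
  pyrimidine ring core → C:4 H:4 N:2
  (− 4 ring H displaced by substituents)
  + NH2 → N:1 H:2
  + CHO → C:1 H:1 O:1
  + CHO → C:1 H:1 O:1
  + COOH → C:1 H:1 O:2
Element totals:
  C: 7
  H: 5
  N: 3
  O: 4
Molecular formula: C7H5N3O4.
  M = 7(12.0) + 5(1.007825) + 3(14.003074) + 4(15.994915)
    = 84.000000 + 5.039125 + 42.009222 + 63.979660 = 195.028007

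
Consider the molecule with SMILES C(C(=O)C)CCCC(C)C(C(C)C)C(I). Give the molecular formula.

C13H25IO

Atom tally by fragment:
  CH3COCH2 → C:3 H:5 O:1
  CH2 → C:1 H:2
  CH2 → C:1 H:2
  CH2 → C:1 H:2
  CH(CH3) → C:2 H:4
  CH(CH(CH3)2) → C:4 H:8
  CH2I → C:1 H:2 I:1
Element totals:
  C: 13
  H: 25
  I: 1
  O: 1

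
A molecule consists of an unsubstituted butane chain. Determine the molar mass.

Atom tally by fragment:
  CH3 → C:1 H:3
  CH2 → C:1 H:2
  CH2 → C:1 H:2
  CH3 → C:1 H:3
Element totals:
  C: 4
  H: 10
Molecular formula: C4H10.
  M = 4(12.011) + 10(1.008)
    = 48.044 + 10.080 = 58.124

58.12 g/mol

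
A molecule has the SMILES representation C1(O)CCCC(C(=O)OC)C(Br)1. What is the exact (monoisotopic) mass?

Atom tally by fragment:
  cyclohexane ring core → C:6 H:12
  (− 3 ring H displaced by substituents)
  + OH → O:1 H:1
  + COOCH3 → C:2 H:3 O:2
  + Br → Br:1
Element totals:
  C: 8
  H: 13
  Br: 1
  O: 3
Molecular formula: C8H13BrO3.
  M = 8(12.0) + 13(1.007825) + 78.918338 + 3(15.994915)
    = 96.000000 + 13.101725 + 78.918338 + 47.984745 = 236.004808

236.0048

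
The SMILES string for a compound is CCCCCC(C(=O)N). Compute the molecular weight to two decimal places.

129.20 g/mol

Atom tally by fragment:
  CH3 → C:1 H:3
  CH2 → C:1 H:2
  CH2 → C:1 H:2
  CH2 → C:1 H:2
  CH2 → C:1 H:2
  CH2CONH2 → C:2 H:4 O:1 N:1
Element totals:
  C: 7
  H: 15
  N: 1
  O: 1
Molecular formula: C7H15NO.
  M = 7(12.011) + 15(1.008) + 14.007 + 15.999
    = 84.077 + 15.120 + 14.007 + 15.999 = 129.203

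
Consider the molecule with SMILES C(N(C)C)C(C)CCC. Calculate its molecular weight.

Atom tally by fragment:
  (CH3)2NCH2 → C:3 H:8 N:1
  CH(CH3) → C:2 H:4
  CH2 → C:1 H:2
  CH2 → C:1 H:2
  CH3 → C:1 H:3
Element totals:
  C: 8
  H: 19
  N: 1
Molecular formula: C8H19N.
  M = 8(12.011) + 19(1.008) + 14.007
    = 96.088 + 19.152 + 14.007 = 129.247

129.25 g/mol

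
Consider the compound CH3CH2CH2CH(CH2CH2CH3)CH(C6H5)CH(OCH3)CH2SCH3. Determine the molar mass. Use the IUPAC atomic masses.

294.50 g/mol

Atom tally by fragment:
  CH3 → C:1 H:3
  CH2 → C:1 H:2
  CH2 → C:1 H:2
  CH(CH2CH2CH3) → C:4 H:8
  CH(C6H5) → C:7 H:6
  CH(OCH3) → C:2 H:4 O:1
  CH2SCH3 → C:2 H:5 S:1
Element totals:
  C: 18
  H: 30
  O: 1
  S: 1
Molecular formula: C18H30OS.
  M = 18(12.011) + 30(1.008) + 15.999 + 32.06
    = 216.198 + 30.240 + 15.999 + 32.060 = 294.497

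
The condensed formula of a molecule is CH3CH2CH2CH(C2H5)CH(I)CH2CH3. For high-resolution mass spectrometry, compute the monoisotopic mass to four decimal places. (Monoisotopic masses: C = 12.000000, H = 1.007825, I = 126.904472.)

Atom tally by fragment:
  CH3 → C:1 H:3
  CH2 → C:1 H:2
  CH2 → C:1 H:2
  CH(C2H5) → C:3 H:6
  CH(I) → C:1 H:1 I:1
  CH2 → C:1 H:2
  CH3 → C:1 H:3
Element totals:
  C: 9
  H: 19
  I: 1
Molecular formula: C9H19I.
  M = 9(12.0) + 19(1.007825) + 126.904472
    = 108.000000 + 19.148675 + 126.904472 = 254.053147

254.0531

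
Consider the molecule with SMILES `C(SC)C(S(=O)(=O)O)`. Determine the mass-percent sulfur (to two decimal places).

41.05%

Atom tally by fragment:
  CH3SCH2 → C:2 H:5 S:1
  CH2SO3H → C:1 H:3 S:1 O:3
Element totals:
  C: 3
  H: 8
  O: 3
  S: 2
Molecular formula: C3H8O3S2.
Molar mass = 156.214 g/mol.
Mass from S: 2 × 32.06 = 64.120 g/mol.
%S = 64.120 / 156.214 × 100 = 41.05%.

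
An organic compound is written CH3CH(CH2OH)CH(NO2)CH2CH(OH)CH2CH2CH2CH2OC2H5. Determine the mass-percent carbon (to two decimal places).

54.73%

Element totals:
  C: 12
  H: 25
  N: 1
  O: 5
Molecular formula: C12H25NO5.
Molar mass = 263.334 g/mol.
Mass from C: 12 × 12.011 = 144.132 g/mol.
%C = 144.132 / 263.334 × 100 = 54.73%.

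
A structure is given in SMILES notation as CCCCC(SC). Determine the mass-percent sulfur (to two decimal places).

Atom tally by fragment:
  CH3 → C:1 H:3
  CH2 → C:1 H:2
  CH2 → C:1 H:2
  CH2 → C:1 H:2
  CH2SCH3 → C:2 H:5 S:1
Element totals:
  C: 6
  H: 14
  S: 1
Molecular formula: C6H14S.
Molar mass = 118.238 g/mol.
Mass from S: 1 × 32.06 = 32.060 g/mol.
%S = 32.060 / 118.238 × 100 = 27.11%.

27.11%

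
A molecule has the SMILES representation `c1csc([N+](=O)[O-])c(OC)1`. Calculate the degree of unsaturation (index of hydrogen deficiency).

Atom tally by fragment:
  thiophene ring core → C:4 H:4 S:1
  (− 2 ring H displaced by substituents)
  + NO2 → N:1 O:2
  + OCH3 → C:1 H:3 O:1
Element totals:
  C: 5
  H: 5
  N: 1
  O: 3
  S: 1
Molecular formula: C5H5NO3S.
DoU = (2C + 2 + N − H − X) / 2 = (2·5 + 2 + 1 − 5 − 0) / 2 = 4.

4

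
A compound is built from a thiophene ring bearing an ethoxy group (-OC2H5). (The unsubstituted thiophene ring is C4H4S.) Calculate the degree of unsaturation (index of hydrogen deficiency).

Atom tally by fragment:
  thiophene ring core → C:4 H:4 S:1
  (− 1 ring H displaced by substituents)
  + OC2H5 → C:2 H:5 O:1
Element totals:
  C: 6
  H: 8
  O: 1
  S: 1
Molecular formula: C6H8OS.
DoU = (2C + 2 + N − H − X) / 2 = (2·6 + 2 + 0 − 8 − 0) / 2 = 3.

3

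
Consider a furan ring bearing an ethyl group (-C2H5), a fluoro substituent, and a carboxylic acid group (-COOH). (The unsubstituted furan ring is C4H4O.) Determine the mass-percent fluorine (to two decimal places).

12.01%

Atom tally by fragment:
  furan ring core → C:4 H:4 O:1
  (− 3 ring H displaced by substituents)
  + C2H5 → C:2 H:5
  + F → F:1
  + COOH → C:1 H:1 O:2
Element totals:
  C: 7
  H: 7
  F: 1
  O: 3
Molecular formula: C7H7FO3.
Molar mass = 158.128 g/mol.
Mass from F: 1 × 18.998 = 18.998 g/mol.
%F = 18.998 / 158.128 × 100 = 12.01%.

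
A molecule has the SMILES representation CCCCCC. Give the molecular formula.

C6H14

Atom tally by fragment:
  CH3 → C:1 H:3
  CH2 → C:1 H:2
  CH2 → C:1 H:2
  CH2 → C:1 H:2
  CH2 → C:1 H:2
  CH3 → C:1 H:3
Element totals:
  C: 6
  H: 14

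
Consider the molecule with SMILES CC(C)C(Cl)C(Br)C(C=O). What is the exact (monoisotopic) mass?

Atom tally by fragment:
  CH3 → C:1 H:3
  CH(CH3) → C:2 H:4
  CH(Cl) → C:1 H:1 Cl:1
  CH(Br) → C:1 H:1 Br:1
  CH2CHO → C:2 H:3 O:1
Element totals:
  C: 7
  H: 12
  Br: 1
  Cl: 1
  O: 1
Molecular formula: C7H12BrClO.
  M = 7(12.0) + 12(1.007825) + 78.918338 + 34.968853 + 15.994915
    = 84.000000 + 12.093900 + 78.918338 + 34.968853 + 15.994915 = 225.976006

225.9760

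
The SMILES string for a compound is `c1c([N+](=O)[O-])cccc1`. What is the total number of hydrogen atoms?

Atom tally by fragment:
  benzene ring core → C:6 H:6
  (− 1 ring H displaced by substituents)
  + NO2 → N:1 O:2
Element totals:
  C: 6
  H: 5
  N: 1
  O: 2

5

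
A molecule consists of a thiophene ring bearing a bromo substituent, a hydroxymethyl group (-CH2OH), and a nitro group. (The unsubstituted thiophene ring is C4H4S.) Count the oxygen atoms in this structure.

3

Atom tally by fragment:
  thiophene ring core → C:4 H:4 S:1
  (− 3 ring H displaced by substituents)
  + Br → Br:1
  + CH2OH → C:1 H:3 O:1
  + NO2 → N:1 O:2
Element totals:
  C: 5
  H: 4
  Br: 1
  N: 1
  O: 3
  S: 1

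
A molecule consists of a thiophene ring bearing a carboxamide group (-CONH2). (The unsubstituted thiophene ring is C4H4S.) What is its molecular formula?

Atom tally by fragment:
  thiophene ring core → C:4 H:4 S:1
  (− 1 ring H displaced by substituents)
  + CONH2 → C:1 H:2 O:1 N:1
Element totals:
  C: 5
  H: 5
  N: 1
  O: 1
  S: 1

C5H5NOS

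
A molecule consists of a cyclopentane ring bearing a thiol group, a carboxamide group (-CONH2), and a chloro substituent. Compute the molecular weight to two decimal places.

Atom tally by fragment:
  cyclopentane ring core → C:5 H:10
  (− 3 ring H displaced by substituents)
  + SH → S:1 H:1
  + CONH2 → C:1 H:2 O:1 N:1
  + Cl → Cl:1
Element totals:
  C: 6
  H: 10
  Cl: 1
  N: 1
  O: 1
  S: 1
Molecular formula: C6H10ClNOS.
  M = 6(12.011) + 10(1.008) + 35.45 + 14.007 + 15.999 + 32.06
    = 72.066 + 10.080 + 35.450 + 14.007 + 15.999 + 32.060 = 179.662

179.66 g/mol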